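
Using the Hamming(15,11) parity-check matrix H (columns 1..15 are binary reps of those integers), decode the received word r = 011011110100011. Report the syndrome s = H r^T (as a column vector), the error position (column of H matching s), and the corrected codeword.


s = (0, 1, 1, 0)^T, error position = 6, corrected codeword c = 011010110100011

Compute s = H r^T mod 2 one row at a time:
  s_1 = 1 + 0 + 1 + 0 + 0 + 0 + 1 + 1 = 4 ≡ 0 (mod 2).
  s_2 = 0 + 1 + 1 + 1 + 0 + 0 + 1 + 1 = 5 ≡ 1 (mod 2).
  s_3 = 1 + 1 + 1 + 1 + 1 + 0 + 1 + 1 = 7 ≡ 1 (mod 2).
  s_4 = 0 + 1 + 1 + 1 + 0 + 0 + 0 + 1 = 4 ≡ 0 (mod 2).
s = (0, 1, 1, 0)^T — this equals column 6 of H (binary 0110), so error is at position 6.
Correct: flip bit 6 of r = 011011110100011 to get c = 011010110100011.


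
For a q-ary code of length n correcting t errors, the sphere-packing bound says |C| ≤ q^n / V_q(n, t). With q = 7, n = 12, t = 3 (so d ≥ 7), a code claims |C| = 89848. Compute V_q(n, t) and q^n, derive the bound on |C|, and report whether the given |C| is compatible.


V_q(n, t) = 49969, q^n = 13841287201, Hamming bound = 276997, |C| = 89848 ≤ bound (satisfied).

Step 1: Compute V_q(n, t) = Σ_{j=0}^3 C(n, j) (q−1)^j.
  j = 0: C(12,0)·(6)^0 = 1·1 = 1.
  j = 1: C(12,1)·(6)^1 = 12·6 = 72.
  j = 2: C(12,2)·(6)^2 = 66·36 = 2376.
  j = 3: C(12,3)·(6)^3 = 220·216 = 47520.
  V_q(n, t) = 1 + 72 + 2376 + 47520 = 49969.
Step 2: q^n = 7^12 = 13841287201.
Step 3: Hamming bound ⌊q^n / V_q(n,t)⌋ = ⌊13841287201/49969⌋ = 276997.
Step 4: Compare |C| = 89848 to 276997: satisfied.
The claimed |C| lies below the Hamming bound.


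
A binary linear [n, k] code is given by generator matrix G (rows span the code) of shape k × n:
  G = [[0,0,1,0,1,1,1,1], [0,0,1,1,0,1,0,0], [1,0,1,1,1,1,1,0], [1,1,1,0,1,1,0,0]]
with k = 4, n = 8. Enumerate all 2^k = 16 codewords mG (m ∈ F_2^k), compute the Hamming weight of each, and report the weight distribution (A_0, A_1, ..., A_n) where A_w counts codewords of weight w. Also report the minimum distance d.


Weight distribution: A_0 = 1, A_3 = 5, A_4 = 5, A_5 = 2, A_6 = 2, A_7 = 1. Minimum distance d = 3.

Enumerate all 2^4 = 16 messages m ∈ F_2^4.
For each, compute codeword c = mG in F_2^8, then tally its weight.
  m = 0000 → c = 00000000, weight = 0.
  m = 1000 → c = 00101111, weight = 5.
  m = 0100 → c = 00110100, weight = 3.
  m = 1100 → c = 00011011, weight = 4.
  m = 0010 → c = 10111110, weight = 6.
  m = 1010 → c = 10010001, weight = 3.
  m = 0110 → c = 10001010, weight = 3.
  m = 1110 → c = 10100101, weight = 4.
  m = 0001 → c = 11101100, weight = 5.
  m = 1001 → c = 11000011, weight = 4.
  m = 0101 → c = 11011000, weight = 4.
  m = 1101 → c = 11110111, weight = 7.
  m = 0011 → c = 01010010, weight = 3.
  m = 1011 → c = 01111101, weight = 6.
  m = 0111 → c = 01100110, weight = 4.
  m = 1111 → c = 01001001, weight = 3.
Tally weights:
  weight 0: 1 codewords.
  weight 3: 5 codewords.
  weight 4: 5 codewords.
  weight 5: 2 codewords.
  weight 6: 2 codewords.
  weight 7: 1 codewords.
Minimum distance d = smallest w > 0 with A_w > 0 = 3.
Sanity: Σ A_w = 16 = 2^4 = 16 ✓.


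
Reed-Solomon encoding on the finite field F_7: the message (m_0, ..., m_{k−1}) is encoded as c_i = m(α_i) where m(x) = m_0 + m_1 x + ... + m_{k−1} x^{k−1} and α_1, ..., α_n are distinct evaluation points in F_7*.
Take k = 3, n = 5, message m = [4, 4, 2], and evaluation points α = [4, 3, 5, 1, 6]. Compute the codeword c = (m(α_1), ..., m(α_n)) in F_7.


c = [3, 6, 4, 3, 2]

Message polynomial: m(x) = 4 + 4·x + 2·x^2 (mod 7).
For each evaluation point α_i, compute m(α_i) mod 7:
  α_1 = 4: Horner steps 2 → 5 → 3, so m(4) = 3.
  α_2 = 3: Horner steps 2 → 3 → 6, so m(3) = 6.
  α_3 = 5: Horner steps 2 → 0 → 4, so m(5) = 4.
  α_4 = 1: Horner steps 2 → 6 → 3, so m(1) = 3.
  α_5 = 6: Horner steps 2 → 2 → 2, so m(6) = 2.
Codeword c = [3, 6, 4, 3, 2] ∈ F_7^5.


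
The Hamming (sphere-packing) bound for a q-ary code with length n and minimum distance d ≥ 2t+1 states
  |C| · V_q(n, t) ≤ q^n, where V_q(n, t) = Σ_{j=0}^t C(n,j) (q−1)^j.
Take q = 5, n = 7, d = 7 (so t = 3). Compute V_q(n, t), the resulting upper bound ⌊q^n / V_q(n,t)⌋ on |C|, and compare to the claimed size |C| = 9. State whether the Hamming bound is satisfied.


V_q(n, t) = 2605, q^n = 78125, Hamming bound = 29, |C| = 9 ≤ bound (satisfied).

Step 1: Compute V_q(n, t) = Σ_{j=0}^3 C(n, j) (q−1)^j.
  j = 0: C(7,0)·(4)^0 = 1·1 = 1.
  j = 1: C(7,1)·(4)^1 = 7·4 = 28.
  j = 2: C(7,2)·(4)^2 = 21·16 = 336.
  j = 3: C(7,3)·(4)^3 = 35·64 = 2240.
  V_q(n, t) = 1 + 28 + 336 + 2240 = 2605.
Step 2: q^n = 5^7 = 78125.
Step 3: Hamming bound ⌊q^n / V_q(n,t)⌋ = ⌊78125/2605⌋ = 29.
Step 4: Compare |C| = 9 to 29: satisfied.
The claimed |C| lies below the Hamming bound.


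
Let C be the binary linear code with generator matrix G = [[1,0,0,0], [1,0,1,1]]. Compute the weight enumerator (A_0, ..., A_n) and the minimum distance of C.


Weight distribution: A_0 = 1, A_1 = 1, A_2 = 1, A_3 = 1. Minimum distance d = 1.

Enumerate all 2^2 = 4 messages m ∈ F_2^2.
For each, compute codeword c = mG in F_2^4, then tally its weight.
  m = 00 → c = 0000, weight = 0.
  m = 10 → c = 1000, weight = 1.
  m = 01 → c = 1011, weight = 3.
  m = 11 → c = 0011, weight = 2.
Tally weights:
  weight 0: 1 codewords.
  weight 1: 1 codewords.
  weight 2: 1 codewords.
  weight 3: 1 codewords.
Minimum distance d = smallest w > 0 with A_w > 0 = 1.
Sanity: Σ A_w = 4 = 2^2 = 4 ✓.


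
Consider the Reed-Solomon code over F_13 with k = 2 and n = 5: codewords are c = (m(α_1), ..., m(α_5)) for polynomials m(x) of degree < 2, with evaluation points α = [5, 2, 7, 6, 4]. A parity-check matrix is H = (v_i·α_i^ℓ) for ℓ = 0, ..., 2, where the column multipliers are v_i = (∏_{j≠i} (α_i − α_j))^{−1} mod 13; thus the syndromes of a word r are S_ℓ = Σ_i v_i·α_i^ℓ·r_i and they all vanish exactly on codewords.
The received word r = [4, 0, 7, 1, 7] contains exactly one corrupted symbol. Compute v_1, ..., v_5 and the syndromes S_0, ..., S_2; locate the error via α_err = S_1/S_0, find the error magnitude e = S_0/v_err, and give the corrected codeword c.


S = (12, 6, 3), error at position 3, error magnitude e = 9, c = [4, 0, 11, 1, 7].

Step 1: column multipliers v_i = (∏_{j≠i}(α_i − α_j))^{−1} mod 13.
  i = 1 (α = 5): (5−2)(5−7)(5−6)(5−4) = 3·(−2)·(−1)·1 = 6 ≡ 6, so v_1 = 6^{−1} = 11 (mod 13).
  i = 2 (α = 2): (2−5)(2−7)(2−6)(2−4) = (−3)·(−5)·(−4)·(−2) = 120 ≡ 3, so v_2 = 3^{−1} = 9 (mod 13).
  i = 3 (α = 7): (7−5)(7−2)(7−6)(7−4) = 2·5·1·3 = 30 ≡ 4, so v_3 = 4^{−1} = 10 (mod 13).
  i = 4 (α = 6): (6−5)(6−2)(6−7)(6−4) = 1·4·(−1)·2 = −8 ≡ 5, so v_4 = 5^{−1} = 8 (mod 13).
  i = 5 (α = 4): (4−5)(4−2)(4−7)(4−6) = (−1)·2·(−3)·(−2) = −12 ≡ 1, so v_5 = 1^{−1} = 1 (mod 13).
  v = [11, 9, 10, 8, 1].
Step 2: syndromes of r = [4, 0, 7, 1, 7] (all sums mod 13).
  S_0 = Σ v_i r_i = 11·4 + 9·0 + 10·7 + 8·1 + 1·7 = 129 ≡ 12.
  S_1 = Σ v_i α_i r_i = 11·5·4 + 9·2·0 + 10·7·7 + 8·6·1 + 1·4·7 = 786 ≡ 6.
  α_i^2 mod 13 = [12, 4, 10, 10, 3].
  S_2 = Σ v_i α_i^2 r_i = 11·12·4 + 9·4·0 + 10·10·7 + 8·10·1 + 1·3·7 = 1329 ≡ 3.
  S = (12, 6, 3) ≠ 0, so r is not a codeword (an error is present).
Step 3: locate the error. For a single error e at position i, S_ℓ = v_i·e·α_i^ℓ, so α_err = S_1/S_0.
  S_0^{−1} = 12^{−1} = 12 (mod 13), so α_err = 6·12 = 72 ≡ 7 = α_3. Error position i = 3.
  Consistency check: S_2/S_1 = 3·11 = 33 ≡ 7 = α_err ✓ (single-error assumption holds).
Step 4: error magnitude e = S_0/v_3 = S_0·∏_{j≠3}(α_3 − α_j) = 12·4 = 48 ≡ 9 (mod 13).
Step 5: correct position 3: c_3 = r_3 − e = 7 − 9 ≡ 11 (mod 13). Hence c = [4, 0, 11, 1, 7].
  Check: interpolating c through the α_i gives m(x) = 6 + 10·x (degree < 2) with m(α_i) = c_i for every i, so c is indeed a codeword.


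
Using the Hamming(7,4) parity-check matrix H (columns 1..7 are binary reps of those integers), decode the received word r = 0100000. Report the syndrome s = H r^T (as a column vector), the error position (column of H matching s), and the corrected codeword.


s = (0, 1, 0)^T, error position = 2, corrected codeword c = 0000000

Compute s = H r^T mod 2 one row at a time:
  s_1 = 0 + 0 + 0 + 0 = 0 ≡ 0 (mod 2).
  s_2 = 1 + 0 + 0 + 0 = 1 ≡ 1 (mod 2).
  s_3 = 0 + 0 + 0 + 0 = 0 ≡ 0 (mod 2).
s = (0, 1, 0)^T — this equals column 2 of H (binary 010), so error is at position 2.
Correct: flip bit 2 of r = 0100000 to get c = 0000000.


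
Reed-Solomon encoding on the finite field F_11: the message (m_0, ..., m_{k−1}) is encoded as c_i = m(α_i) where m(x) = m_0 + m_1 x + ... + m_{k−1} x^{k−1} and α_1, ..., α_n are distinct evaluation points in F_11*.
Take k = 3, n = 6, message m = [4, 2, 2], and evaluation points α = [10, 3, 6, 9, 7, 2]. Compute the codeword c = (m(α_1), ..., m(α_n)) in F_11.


c = [4, 6, 0, 8, 6, 5]

Message polynomial: m(x) = 4 + 2·x + 2·x^2 (mod 11).
For each evaluation point α_i, compute m(α_i) mod 11:
  α_1 = 10: Horner steps 2 → 0 → 4, so m(10) = 4.
  α_2 = 3: Horner steps 2 → 8 → 6, so m(3) = 6.
  α_3 = 6: Horner steps 2 → 3 → 0, so m(6) = 0.
  α_4 = 9: Horner steps 2 → 9 → 8, so m(9) = 8.
  α_5 = 7: Horner steps 2 → 5 → 6, so m(7) = 6.
  α_6 = 2: Horner steps 2 → 6 → 5, so m(2) = 5.
Codeword c = [4, 6, 0, 8, 6, 5] ∈ F_11^6.


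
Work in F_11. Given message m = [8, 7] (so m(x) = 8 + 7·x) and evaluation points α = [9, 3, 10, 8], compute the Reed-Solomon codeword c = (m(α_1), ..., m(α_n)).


c = [5, 7, 1, 9]

Message polynomial: m(x) = 8 + 7·x (mod 11).
For each evaluation point α_i, compute m(α_i) mod 11:
  α_1 = 9: Horner steps 7 → 5, so m(9) = 5.
  α_2 = 3: Horner steps 7 → 7, so m(3) = 7.
  α_3 = 10: Horner steps 7 → 1, so m(10) = 1.
  α_4 = 8: Horner steps 7 → 9, so m(8) = 9.
Codeword c = [5, 7, 1, 9] ∈ F_11^4.


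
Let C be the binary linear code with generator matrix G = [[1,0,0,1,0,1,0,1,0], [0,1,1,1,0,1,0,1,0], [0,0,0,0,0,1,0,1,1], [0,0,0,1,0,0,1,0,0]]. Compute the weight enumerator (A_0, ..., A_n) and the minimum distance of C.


Weight distribution: A_0 = 1, A_2 = 1, A_3 = 4, A_4 = 4, A_5 = 4, A_6 = 1, A_8 = 1. Minimum distance d = 2.

Enumerate all 2^4 = 16 messages m ∈ F_2^4.
For each, compute codeword c = mG in F_2^9, then tally its weight.
  m = 0000 → c = 000000000, weight = 0.
  m = 1000 → c = 100101010, weight = 4.
  m = 0100 → c = 011101010, weight = 5.
  m = 1100 → c = 111000000, weight = 3.
  m = 0010 → c = 000001011, weight = 3.
  m = 1010 → c = 100100001, weight = 3.
  m = 0110 → c = 011100001, weight = 4.
  m = 1110 → c = 111001011, weight = 6.
  m = 0001 → c = 000100100, weight = 2.
  m = 1001 → c = 100001110, weight = 4.
  m = 0101 → c = 011001110, weight = 5.
  m = 1101 → c = 111100100, weight = 5.
  m = 0011 → c = 000101111, weight = 5.
  m = 1011 → c = 100000101, weight = 3.
  m = 0111 → c = 011000101, weight = 4.
  m = 1111 → c = 111101111, weight = 8.
Tally weights:
  weight 0: 1 codewords.
  weight 2: 1 codewords.
  weight 3: 4 codewords.
  weight 4: 4 codewords.
  weight 5: 4 codewords.
  weight 6: 1 codewords.
  weight 8: 1 codewords.
Minimum distance d = smallest w > 0 with A_w > 0 = 2.
Sanity: Σ A_w = 16 = 2^4 = 16 ✓.


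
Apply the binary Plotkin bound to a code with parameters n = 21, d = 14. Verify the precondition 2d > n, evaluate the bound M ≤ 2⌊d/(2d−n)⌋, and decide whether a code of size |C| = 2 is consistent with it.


Plotkin bound M ≤ 4; given |C| = 2 ≤ bound (satisfied).

Check applicability: 2d = 28, n = 21.
2d − n = 7 > 0, so Plotkin applies.
Compute d/(2d−n) = 14/7 ≈ 2.0000.
⌊d/(2d−n)⌋ = 2.
Plotkin bound: M ≤ 2·2 = 4.
Given |C| = 2, check: satisfied.
This |C| is below the Plotkin bound.


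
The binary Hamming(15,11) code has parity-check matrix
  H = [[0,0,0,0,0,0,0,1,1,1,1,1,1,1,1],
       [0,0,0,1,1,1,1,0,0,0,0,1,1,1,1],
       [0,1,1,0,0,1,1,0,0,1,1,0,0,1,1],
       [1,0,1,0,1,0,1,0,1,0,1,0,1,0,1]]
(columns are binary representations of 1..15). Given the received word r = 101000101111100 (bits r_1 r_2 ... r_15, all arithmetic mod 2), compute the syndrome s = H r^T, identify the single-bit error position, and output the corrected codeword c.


s = (1, 1, 0, 0)^T, error position = 12, corrected codeword c = 101000101110100

Compute s = H r^T mod 2 one row at a time:
  s_1 = 0 + 1 + 1 + 1 + 1 + 1 + 0 + 0 = 5 ≡ 1 (mod 2).
  s_2 = 0 + 0 + 0 + 1 + 1 + 1 + 0 + 0 = 3 ≡ 1 (mod 2).
  s_3 = 0 + 1 + 0 + 1 + 1 + 1 + 0 + 0 = 4 ≡ 0 (mod 2).
  s_4 = 1 + 1 + 0 + 1 + 1 + 1 + 1 + 0 = 6 ≡ 0 (mod 2).
s = (1, 1, 0, 0)^T — this equals column 12 of H (binary 1100), so error is at position 12.
Correct: flip bit 12 of r = 101000101111100 to get c = 101000101110100.


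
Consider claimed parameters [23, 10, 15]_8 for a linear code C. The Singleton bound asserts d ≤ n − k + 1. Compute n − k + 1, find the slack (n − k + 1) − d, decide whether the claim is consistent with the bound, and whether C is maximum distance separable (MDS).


Singleton RHS = n − k + 1 = 14, slack = -1, bound violated (no such code; not MDS).

Singleton bound: d ≤ n − k + 1.
Here n = 23, k = 10, so n − k + 1 = 14.
Given d = 15, check d ≤ 14: NO.
Slack = (n − k + 1) − d = -1.
The slack is negative: d = 15 exceeds n − k + 1 = 14 by 1, so the Singleton bound is violated and no linear [23, 10, 15]_8 code can exist. In particular it is not MDS (MDS requires d = n − k + 1 exactly).
Description: the claimed parameters are [23, 10, 15]_8; such a code would be impossible (violates the Singleton bound).


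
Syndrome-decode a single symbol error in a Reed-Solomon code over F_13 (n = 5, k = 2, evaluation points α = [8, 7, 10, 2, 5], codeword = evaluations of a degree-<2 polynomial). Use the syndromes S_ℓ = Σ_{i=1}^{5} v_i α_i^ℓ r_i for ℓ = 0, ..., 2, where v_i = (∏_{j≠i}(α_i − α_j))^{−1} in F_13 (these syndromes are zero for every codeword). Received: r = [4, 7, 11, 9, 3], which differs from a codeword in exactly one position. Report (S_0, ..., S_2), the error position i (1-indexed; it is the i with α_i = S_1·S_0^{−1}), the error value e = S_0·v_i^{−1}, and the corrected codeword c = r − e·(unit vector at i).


S = (3, 2, 10), error at position 5, error magnitude e = 3, c = [4, 7, 11, 9, 0].

Step 1: column multipliers v_i = (∏_{j≠i}(α_i − α_j))^{−1} mod 13.
  i = 1 (α = 8): (8−7)(8−10)(8−2)(8−5) = 1·(−2)·6·3 = −36 ≡ 3, so v_1 = 3^{−1} = 9 (mod 13).
  i = 2 (α = 7): (7−8)(7−10)(7−2)(7−5) = (−1)·(−3)·5·2 = 30 ≡ 4, so v_2 = 4^{−1} = 10 (mod 13).
  i = 3 (α = 10): (10−8)(10−7)(10−2)(10−5) = 2·3·8·5 = 240 ≡ 6, so v_3 = 6^{−1} = 11 (mod 13).
  i = 4 (α = 2): (2−8)(2−7)(2−10)(2−5) = (−6)·(−5)·(−8)·(−3) = 720 ≡ 5, so v_4 = 5^{−1} = 8 (mod 13).
  i = 5 (α = 5): (5−8)(5−7)(5−10)(5−2) = (−3)·(−2)·(−5)·3 = −90 ≡ 1, so v_5 = 1^{−1} = 1 (mod 13).
  v = [9, 10, 11, 8, 1].
Step 2: syndromes of r = [4, 7, 11, 9, 3] (all sums mod 13).
  S_0 = Σ v_i r_i = 9·4 + 10·7 + 11·11 + 8·9 + 1·3 = 302 ≡ 3.
  S_1 = Σ v_i α_i r_i = 9·8·4 + 10·7·7 + 11·10·11 + 8·2·9 + 1·5·3 = 2147 ≡ 2.
  α_i^2 mod 13 = [12, 10, 9, 4, 12].
  S_2 = Σ v_i α_i^2 r_i = 9·12·4 + 10·10·7 + 11·9·11 + 8·4·9 + 1·12·3 = 2545 ≡ 10.
  S = (3, 2, 10) ≠ 0, so r is not a codeword (an error is present).
Step 3: locate the error. For a single error e at position i, S_ℓ = v_i·e·α_i^ℓ, so α_err = S_1/S_0.
  S_0^{−1} = 3^{−1} = 9 (mod 13), so α_err = 2·9 = 18 ≡ 5 = α_5. Error position i = 5.
  Consistency check: S_2/S_1 = 10·7 = 70 ≡ 5 = α_err ✓ (single-error assumption holds).
Step 4: error magnitude e = S_0/v_5 = S_0·∏_{j≠5}(α_5 − α_j) = 3·1 = 3 ≡ 3 (mod 13).
Step 5: correct position 5: c_5 = r_5 − e = 3 − 3 ≡ 0 (mod 13). Hence c = [4, 7, 11, 9, 0].
  Check: interpolating c through the α_i gives m(x) = 2 + 10·x (degree < 2) with m(α_i) = c_i for every i, so c is indeed a codeword.


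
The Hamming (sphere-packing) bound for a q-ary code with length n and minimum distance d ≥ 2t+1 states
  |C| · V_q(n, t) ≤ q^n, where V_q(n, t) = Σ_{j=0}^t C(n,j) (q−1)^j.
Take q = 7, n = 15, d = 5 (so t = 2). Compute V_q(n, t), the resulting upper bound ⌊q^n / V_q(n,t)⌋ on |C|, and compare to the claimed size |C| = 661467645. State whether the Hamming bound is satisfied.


V_q(n, t) = 3871, q^n = 4747561509943, Hamming bound = 1226443169, |C| = 661467645 ≤ bound (satisfied).

Step 1: Compute V_q(n, t) = Σ_{j=0}^2 C(n, j) (q−1)^j.
  j = 0: C(15,0)·(6)^0 = 1·1 = 1.
  j = 1: C(15,1)·(6)^1 = 15·6 = 90.
  j = 2: C(15,2)·(6)^2 = 105·36 = 3780.
  V_q(n, t) = 1 + 90 + 3780 = 3871.
Step 2: q^n = 7^15 = 4747561509943.
Step 3: Hamming bound ⌊q^n / V_q(n,t)⌋ = ⌊4747561509943/3871⌋ = 1226443169.
Step 4: Compare |C| = 661467645 to 1226443169: satisfied.
The claimed |C| lies below the Hamming bound.


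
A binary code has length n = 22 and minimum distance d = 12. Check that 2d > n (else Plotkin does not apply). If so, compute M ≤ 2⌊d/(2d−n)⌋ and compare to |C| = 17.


Plotkin bound M ≤ 12; given |C| = 17 > bound (violated).

Check applicability: 2d = 24, n = 22.
2d − n = 2 > 0, so Plotkin applies.
Compute d/(2d−n) = 12/2 ≈ 6.0000.
⌊d/(2d−n)⌋ = 6.
Plotkin bound: M ≤ 2·6 = 12.
Given |C| = 17, check: VIOLATED.
This |C| is above the Plotkin bound, so no binary code with n = 22, d = 12 and 17 codewords exists.


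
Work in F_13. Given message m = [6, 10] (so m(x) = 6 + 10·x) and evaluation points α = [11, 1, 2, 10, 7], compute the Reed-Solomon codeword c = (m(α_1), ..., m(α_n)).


c = [12, 3, 0, 2, 11]

Message polynomial: m(x) = 6 + 10·x (mod 13).
For each evaluation point α_i, compute m(α_i) mod 13:
  α_1 = 11: Horner steps 10 → 12, so m(11) = 12.
  α_2 = 1: Horner steps 10 → 3, so m(1) = 3.
  α_3 = 2: Horner steps 10 → 0, so m(2) = 0.
  α_4 = 10: Horner steps 10 → 2, so m(10) = 2.
  α_5 = 7: Horner steps 10 → 11, so m(7) = 11.
Codeword c = [12, 3, 0, 2, 11] ∈ F_13^5.


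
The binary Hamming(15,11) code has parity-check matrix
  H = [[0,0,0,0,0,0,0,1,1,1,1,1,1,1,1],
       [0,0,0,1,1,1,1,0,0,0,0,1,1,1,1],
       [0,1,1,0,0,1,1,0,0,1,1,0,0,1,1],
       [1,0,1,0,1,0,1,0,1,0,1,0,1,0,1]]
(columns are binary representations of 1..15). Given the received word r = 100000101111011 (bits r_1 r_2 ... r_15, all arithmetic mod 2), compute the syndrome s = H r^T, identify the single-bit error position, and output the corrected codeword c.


s = (0, 0, 1, 1)^T, error position = 3, corrected codeword c = 101000101111011

Compute s = H r^T mod 2 one row at a time:
  s_1 = 0 + 1 + 1 + 1 + 1 + 0 + 1 + 1 = 6 ≡ 0 (mod 2).
  s_2 = 0 + 0 + 0 + 1 + 1 + 0 + 1 + 1 = 4 ≡ 0 (mod 2).
  s_3 = 0 + 0 + 0 + 1 + 1 + 1 + 1 + 1 = 5 ≡ 1 (mod 2).
  s_4 = 1 + 0 + 0 + 1 + 1 + 1 + 0 + 1 = 5 ≡ 1 (mod 2).
s = (0, 0, 1, 1)^T — this equals column 3 of H (binary 0011), so error is at position 3.
Correct: flip bit 3 of r = 100000101111011 to get c = 101000101111011.


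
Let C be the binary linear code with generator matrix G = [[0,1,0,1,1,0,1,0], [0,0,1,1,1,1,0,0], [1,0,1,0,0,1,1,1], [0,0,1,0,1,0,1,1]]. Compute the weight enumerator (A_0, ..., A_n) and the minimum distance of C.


Weight distribution: A_0 = 1, A_3 = 3, A_4 = 7, A_5 = 4, A_7 = 1. Minimum distance d = 3.

Enumerate all 2^4 = 16 messages m ∈ F_2^4.
For each, compute codeword c = mG in F_2^8, then tally its weight.
  m = 0000 → c = 00000000, weight = 0.
  m = 1000 → c = 01011010, weight = 4.
  m = 0100 → c = 00111100, weight = 4.
  m = 1100 → c = 01100110, weight = 4.
  m = 0010 → c = 10100111, weight = 5.
  m = 1010 → c = 11111101, weight = 7.
  m = 0110 → c = 10011011, weight = 5.
  m = 1110 → c = 11000001, weight = 3.
  m = 0001 → c = 00101011, weight = 4.
  m = 1001 → c = 01110001, weight = 4.
  m = 0101 → c = 00010111, weight = 4.
  m = 1101 → c = 01001101, weight = 4.
  m = 0011 → c = 10001100, weight = 3.
  m = 1011 → c = 11010110, weight = 5.
  m = 0111 → c = 10110000, weight = 3.
  m = 1111 → c = 11101010, weight = 5.
Tally weights:
  weight 0: 1 codewords.
  weight 3: 3 codewords.
  weight 4: 7 codewords.
  weight 5: 4 codewords.
  weight 7: 1 codewords.
Minimum distance d = smallest w > 0 with A_w > 0 = 3.
Sanity: Σ A_w = 16 = 2^4 = 16 ✓.


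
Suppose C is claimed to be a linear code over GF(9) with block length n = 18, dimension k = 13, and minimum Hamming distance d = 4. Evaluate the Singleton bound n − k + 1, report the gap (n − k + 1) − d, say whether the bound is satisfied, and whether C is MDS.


Singleton RHS = n − k + 1 = 6, slack = 2, bound satisfied, not MDS.

Singleton bound: d ≤ n − k + 1.
Here n = 18, k = 13, so n − k + 1 = 6.
Given d = 4, check d ≤ 6: YES.
Slack = (n − k + 1) − d = 2.
The code is NOT MDS (slack = 2 > 0).
Description: the claimed parameters are [18, 13, 4]_9; such a code would be non-MDS.


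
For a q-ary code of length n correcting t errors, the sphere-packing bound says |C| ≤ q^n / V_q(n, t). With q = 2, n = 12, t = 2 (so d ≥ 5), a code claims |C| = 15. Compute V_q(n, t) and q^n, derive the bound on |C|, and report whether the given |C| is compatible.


V_q(n, t) = 79, q^n = 4096, Hamming bound = 51, |C| = 15 ≤ bound (satisfied).

Step 1: Compute V_q(n, t) = Σ_{j=0}^2 C(n, j) (q−1)^j.
  j = 0: C(12,0)·(1)^0 = 1·1 = 1.
  j = 1: C(12,1)·(1)^1 = 12·1 = 12.
  j = 2: C(12,2)·(1)^2 = 66·1 = 66.
  V_q(n, t) = 1 + 12 + 66 = 79.
Step 2: q^n = 2^12 = 4096.
Step 3: Hamming bound ⌊q^n / V_q(n,t)⌋ = ⌊4096/79⌋ = 51.
Step 4: Compare |C| = 15 to 51: satisfied.
The claimed |C| lies below the Hamming bound.


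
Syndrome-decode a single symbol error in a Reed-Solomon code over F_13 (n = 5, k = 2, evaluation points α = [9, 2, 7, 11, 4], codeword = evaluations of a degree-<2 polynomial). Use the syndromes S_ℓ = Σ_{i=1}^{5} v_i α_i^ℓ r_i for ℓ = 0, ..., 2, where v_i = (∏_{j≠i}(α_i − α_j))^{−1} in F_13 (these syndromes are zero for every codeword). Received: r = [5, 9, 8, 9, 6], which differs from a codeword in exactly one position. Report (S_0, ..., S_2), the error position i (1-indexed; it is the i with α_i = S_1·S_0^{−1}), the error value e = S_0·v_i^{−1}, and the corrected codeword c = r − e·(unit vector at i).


S = (2, 9, 8), error at position 4, error magnitude e = 7, c = [5, 9, 8, 2, 6].

Step 1: column multipliers v_i = (∏_{j≠i}(α_i − α_j))^{−1} mod 13.
  i = 1 (α = 9): (9−2)(9−7)(9−11)(9−4) = 7·2·(−2)·5 = −140 ≡ 3, so v_1 = 3^{−1} = 9 (mod 13).
  i = 2 (α = 2): (2−9)(2−7)(2−11)(2−4) = (−7)·(−5)·(−9)·(−2) = 630 ≡ 6, so v_2 = 6^{−1} = 11 (mod 13).
  i = 3 (α = 7): (7−9)(7−2)(7−11)(7−4) = (−2)·5·(−4)·3 = 120 ≡ 3, so v_3 = 3^{−1} = 9 (mod 13).
  i = 4 (α = 11): (11−9)(11−2)(11−7)(11−4) = 2·9·4·7 = 504 ≡ 10, so v_4 = 10^{−1} = 4 (mod 13).
  i = 5 (α = 4): (4−9)(4−2)(4−7)(4−11) = (−5)·2·(−3)·(−7) = −210 ≡ 11, so v_5 = 11^{−1} = 6 (mod 13).
  v = [9, 11, 9, 4, 6].
Step 2: syndromes of r = [5, 9, 8, 9, 6] (all sums mod 13).
  S_0 = Σ v_i r_i = 9·5 + 11·9 + 9·8 + 4·9 + 6·6 = 288 ≡ 2.
  S_1 = Σ v_i α_i r_i = 9·9·5 + 11·2·9 + 9·7·8 + 4·11·9 + 6·4·6 = 1647 ≡ 9.
  α_i^2 mod 13 = [3, 4, 10, 4, 3].
  S_2 = Σ v_i α_i^2 r_i = 9·3·5 + 11·4·9 + 9·10·8 + 4·4·9 + 6·3·6 = 1503 ≡ 8.
  S = (2, 9, 8) ≠ 0, so r is not a codeword (an error is present).
Step 3: locate the error. For a single error e at position i, S_ℓ = v_i·e·α_i^ℓ, so α_err = S_1/S_0.
  S_0^{−1} = 2^{−1} = 7 (mod 13), so α_err = 9·7 = 63 ≡ 11 = α_4. Error position i = 4.
  Consistency check: S_2/S_1 = 8·3 = 24 ≡ 11 = α_err ✓ (single-error assumption holds).
Step 4: error magnitude e = S_0/v_4 = S_0·∏_{j≠4}(α_4 − α_j) = 2·10 = 20 ≡ 7 (mod 13).
Step 5: correct position 4: c_4 = r_4 − e = 9 − 7 ≡ 2 (mod 13). Hence c = [5, 9, 8, 2, 6].
  Check: interpolating c through the α_i gives m(x) = 12 + 5·x (degree < 2) with m(α_i) = c_i for every i, so c is indeed a codeword.


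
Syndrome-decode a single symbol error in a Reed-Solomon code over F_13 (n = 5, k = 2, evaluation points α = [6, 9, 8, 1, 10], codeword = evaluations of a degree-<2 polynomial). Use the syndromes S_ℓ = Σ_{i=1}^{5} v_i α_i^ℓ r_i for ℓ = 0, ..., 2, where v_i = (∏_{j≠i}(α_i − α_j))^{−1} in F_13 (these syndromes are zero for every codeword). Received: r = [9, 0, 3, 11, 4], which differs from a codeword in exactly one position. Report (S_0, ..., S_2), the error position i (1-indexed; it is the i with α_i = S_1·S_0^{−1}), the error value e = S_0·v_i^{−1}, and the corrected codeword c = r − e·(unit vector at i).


S = (1, 10, 9), error at position 5, error magnitude e = 7, c = [9, 0, 3, 11, 10].

Step 1: column multipliers v_i = (∏_{j≠i}(α_i − α_j))^{−1} mod 13.
  i = 1 (α = 6): (6−9)(6−8)(6−1)(6−10) = (−3)·(−2)·5·(−4) = −120 ≡ 10, so v_1 = 10^{−1} = 4 (mod 13).
  i = 2 (α = 9): (9−6)(9−8)(9−1)(9−10) = 3·1·8·(−1) = −24 ≡ 2, so v_2 = 2^{−1} = 7 (mod 13).
  i = 3 (α = 8): (8−6)(8−9)(8−1)(8−10) = 2·(−1)·7·(−2) = 28 ≡ 2, so v_3 = 2^{−1} = 7 (mod 13).
  i = 4 (α = 1): (1−6)(1−9)(1−8)(1−10) = (−5)·(−8)·(−7)·(−9) = 2520 ≡ 11, so v_4 = 11^{−1} = 6 (mod 13).
  i = 5 (α = 10): (10−6)(10−9)(10−8)(10−1) = 4·1·2·9 = 72 ≡ 7, so v_5 = 7^{−1} = 2 (mod 13).
  v = [4, 7, 7, 6, 2].
Step 2: syndromes of r = [9, 0, 3, 11, 4] (all sums mod 13).
  S_0 = Σ v_i r_i = 4·9 + 7·0 + 7·3 + 6·11 + 2·4 = 131 ≡ 1.
  S_1 = Σ v_i α_i r_i = 4·6·9 + 7·9·0 + 7·8·3 + 6·1·11 + 2·10·4 = 530 ≡ 10.
  α_i^2 mod 13 = [10, 3, 12, 1, 9].
  S_2 = Σ v_i α_i^2 r_i = 4·10·9 + 7·3·0 + 7·12·3 + 6·1·11 + 2·9·4 = 750 ≡ 9.
  S = (1, 10, 9) ≠ 0, so r is not a codeword (an error is present).
Step 3: locate the error. For a single error e at position i, S_ℓ = v_i·e·α_i^ℓ, so α_err = S_1/S_0.
  S_0^{−1} = 1^{−1} = 1 (mod 13), so α_err = 10·1 = 10 ≡ 10 = α_5. Error position i = 5.
  Consistency check: S_2/S_1 = 9·4 = 36 ≡ 10 = α_err ✓ (single-error assumption holds).
Step 4: error magnitude e = S_0/v_5 = S_0·∏_{j≠5}(α_5 − α_j) = 1·7 = 7 ≡ 7 (mod 13).
Step 5: correct position 5: c_5 = r_5 − e = 4 − 7 ≡ 10 (mod 13). Hence c = [9, 0, 3, 11, 10].
  Check: interpolating c through the α_i gives m(x) = 1 + 10·x (degree < 2) with m(α_i) = c_i for every i, so c is indeed a codeword.


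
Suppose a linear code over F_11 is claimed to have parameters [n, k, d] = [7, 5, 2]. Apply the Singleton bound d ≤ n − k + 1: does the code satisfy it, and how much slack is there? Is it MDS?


Singleton RHS = n − k + 1 = 3, slack = 1, bound satisfied, not MDS.

Singleton bound: d ≤ n − k + 1.
Here n = 7, k = 5, so n − k + 1 = 3.
Given d = 2, check d ≤ 3: YES.
Slack = (n − k + 1) − d = 1.
The code is NOT MDS (slack = 1 > 0).
Description: the claimed parameters are [7, 5, 2]_11; such a code would be non-MDS.


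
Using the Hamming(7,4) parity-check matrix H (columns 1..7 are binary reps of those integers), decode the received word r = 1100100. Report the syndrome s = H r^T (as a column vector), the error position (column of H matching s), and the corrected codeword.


s = (1, 1, 0)^T, error position = 6, corrected codeword c = 1100110

Compute s = H r^T mod 2 one row at a time:
  s_1 = 0 + 1 + 0 + 0 = 1 ≡ 1 (mod 2).
  s_2 = 1 + 0 + 0 + 0 = 1 ≡ 1 (mod 2).
  s_3 = 1 + 0 + 1 + 0 = 2 ≡ 0 (mod 2).
s = (1, 1, 0)^T — this equals column 6 of H (binary 110), so error is at position 6.
Correct: flip bit 6 of r = 1100100 to get c = 1100110.


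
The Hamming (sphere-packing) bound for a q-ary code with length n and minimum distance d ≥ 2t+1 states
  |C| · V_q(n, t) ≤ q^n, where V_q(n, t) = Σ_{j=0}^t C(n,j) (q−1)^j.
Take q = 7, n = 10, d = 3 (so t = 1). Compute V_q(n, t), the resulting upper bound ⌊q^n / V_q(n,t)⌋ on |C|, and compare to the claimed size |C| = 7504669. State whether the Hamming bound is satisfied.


V_q(n, t) = 61, q^n = 282475249, Hamming bound = 4630741, |C| = 7504669 > bound (violated).

Step 1: Compute V_q(n, t) = Σ_{j=0}^1 C(n, j) (q−1)^j.
  j = 0: C(10,0)·(6)^0 = 1·1 = 1.
  j = 1: C(10,1)·(6)^1 = 10·6 = 60.
  V_q(n, t) = 1 + 60 = 61.
Step 2: q^n = 7^10 = 282475249.
Step 3: Hamming bound ⌊q^n / V_q(n,t)⌋ = ⌊282475249/61⌋ = 4630741.
Step 4: Compare |C| = 7504669 to 4630741: violated.
The claimed |C| lies above the Hamming bound, so no 7-ary code of length 10 with d ≥ 3 can have 7504669 codewords.


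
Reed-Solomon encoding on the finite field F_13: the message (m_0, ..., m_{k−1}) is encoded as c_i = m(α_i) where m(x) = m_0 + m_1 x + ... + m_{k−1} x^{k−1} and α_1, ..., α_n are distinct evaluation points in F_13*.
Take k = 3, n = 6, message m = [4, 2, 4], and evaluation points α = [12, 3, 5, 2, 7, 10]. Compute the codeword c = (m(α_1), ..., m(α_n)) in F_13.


c = [6, 7, 10, 11, 6, 8]

Message polynomial: m(x) = 4 + 2·x + 4·x^2 (mod 13).
For each evaluation point α_i, compute m(α_i) mod 13:
  α_1 = 12: Horner steps 4 → 11 → 6, so m(12) = 6.
  α_2 = 3: Horner steps 4 → 1 → 7, so m(3) = 7.
  α_3 = 5: Horner steps 4 → 9 → 10, so m(5) = 10.
  α_4 = 2: Horner steps 4 → 10 → 11, so m(2) = 11.
  α_5 = 7: Horner steps 4 → 4 → 6, so m(7) = 6.
  α_6 = 10: Horner steps 4 → 3 → 8, so m(10) = 8.
Codeword c = [6, 7, 10, 11, 6, 8] ∈ F_13^6.


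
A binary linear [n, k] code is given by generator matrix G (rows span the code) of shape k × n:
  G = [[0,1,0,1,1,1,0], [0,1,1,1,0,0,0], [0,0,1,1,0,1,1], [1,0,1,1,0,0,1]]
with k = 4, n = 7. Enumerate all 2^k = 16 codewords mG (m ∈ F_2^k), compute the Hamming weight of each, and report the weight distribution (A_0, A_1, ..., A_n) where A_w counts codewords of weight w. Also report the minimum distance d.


Weight distribution: A_0 = 1, A_2 = 1, A_3 = 6, A_4 = 5, A_5 = 2, A_6 = 1. Minimum distance d = 2.

Enumerate all 2^4 = 16 messages m ∈ F_2^4.
For each, compute codeword c = mG in F_2^7, then tally its weight.
  m = 0000 → c = 0000000, weight = 0.
  m = 1000 → c = 0101110, weight = 4.
  m = 0100 → c = 0111000, weight = 3.
  m = 1100 → c = 0010110, weight = 3.
  m = 0010 → c = 0011011, weight = 4.
  m = 1010 → c = 0110101, weight = 4.
  m = 0110 → c = 0100011, weight = 3.
  m = 1110 → c = 0001101, weight = 3.
  m = 0001 → c = 1011001, weight = 4.
  m = 1001 → c = 1110111, weight = 6.
  m = 0101 → c = 1100001, weight = 3.
  m = 1101 → c = 1001111, weight = 5.
  m = 0011 → c = 1000010, weight = 2.
  m = 1011 → c = 1101100, weight = 4.
  m = 0111 → c = 1111010, weight = 5.
  m = 1111 → c = 1010100, weight = 3.
Tally weights:
  weight 0: 1 codewords.
  weight 2: 1 codewords.
  weight 3: 6 codewords.
  weight 4: 5 codewords.
  weight 5: 2 codewords.
  weight 6: 1 codewords.
Minimum distance d = smallest w > 0 with A_w > 0 = 2.
Sanity: Σ A_w = 16 = 2^4 = 16 ✓.


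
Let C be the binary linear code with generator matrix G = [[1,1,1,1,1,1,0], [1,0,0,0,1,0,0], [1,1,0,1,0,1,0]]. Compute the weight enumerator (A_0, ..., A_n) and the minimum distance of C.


Weight distribution: A_0 = 1, A_2 = 3, A_4 = 3, A_6 = 1. Minimum distance d = 2.

Enumerate all 2^3 = 8 messages m ∈ F_2^3.
For each, compute codeword c = mG in F_2^7, then tally its weight.
  m = 000 → c = 0000000, weight = 0.
  m = 100 → c = 1111110, weight = 6.
  m = 010 → c = 1000100, weight = 2.
  m = 110 → c = 0111010, weight = 4.
  m = 001 → c = 1101010, weight = 4.
  m = 101 → c = 0010100, weight = 2.
  m = 011 → c = 0101110, weight = 4.
  m = 111 → c = 1010000, weight = 2.
Tally weights:
  weight 0: 1 codewords.
  weight 2: 3 codewords.
  weight 4: 3 codewords.
  weight 6: 1 codewords.
Minimum distance d = smallest w > 0 with A_w > 0 = 2.
Sanity: Σ A_w = 8 = 2^3 = 8 ✓.


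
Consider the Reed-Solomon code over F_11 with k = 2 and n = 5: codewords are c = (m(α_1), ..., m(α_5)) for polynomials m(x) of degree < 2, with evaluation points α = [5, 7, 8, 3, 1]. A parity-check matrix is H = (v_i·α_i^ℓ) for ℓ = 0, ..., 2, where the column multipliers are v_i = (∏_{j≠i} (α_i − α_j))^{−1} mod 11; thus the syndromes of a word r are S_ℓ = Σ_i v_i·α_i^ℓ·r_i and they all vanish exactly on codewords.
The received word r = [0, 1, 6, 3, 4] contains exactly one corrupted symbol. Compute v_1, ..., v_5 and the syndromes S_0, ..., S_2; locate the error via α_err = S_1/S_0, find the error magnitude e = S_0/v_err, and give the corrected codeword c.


S = (5, 3, 4), error at position 1, error magnitude e = 9, c = [2, 1, 6, 3, 4].

Step 1: column multipliers v_i = (∏_{j≠i}(α_i − α_j))^{−1} mod 11.
  i = 1 (α = 5): (5−7)(5−8)(5−3)(5−1) = (−2)·(−3)·2·4 = 48 ≡ 4, so v_1 = 4^{−1} = 3 (mod 11).
  i = 2 (α = 7): (7−5)(7−8)(7−3)(7−1) = 2·(−1)·4·6 = −48 ≡ 7, so v_2 = 7^{−1} = 8 (mod 11).
  i = 3 (α = 8): (8−5)(8−7)(8−3)(8−1) = 3·1·5·7 = 105 ≡ 6, so v_3 = 6^{−1} = 2 (mod 11).
  i = 4 (α = 3): (3−5)(3−7)(3−8)(3−1) = (−2)·(−4)·(−5)·2 = −80 ≡ 8, so v_4 = 8^{−1} = 7 (mod 11).
  i = 5 (α = 1): (1−5)(1−7)(1−8)(1−3) = (−4)·(−6)·(−7)·(−2) = 336 ≡ 6, so v_5 = 6^{−1} = 2 (mod 11).
  v = [3, 8, 2, 7, 2].
Step 2: syndromes of r = [0, 1, 6, 3, 4] (all sums mod 11).
  S_0 = Σ v_i r_i = 3·0 + 8·1 + 2·6 + 7·3 + 2·4 = 49 ≡ 5.
  S_1 = Σ v_i α_i r_i = 3·5·0 + 8·7·1 + 2·8·6 + 7·3·3 + 2·1·4 = 223 ≡ 3.
  α_i^2 mod 11 = [3, 5, 9, 9, 1].
  S_2 = Σ v_i α_i^2 r_i = 3·3·0 + 8·5·1 + 2·9·6 + 7·9·3 + 2·1·4 = 345 ≡ 4.
  S = (5, 3, 4) ≠ 0, so r is not a codeword (an error is present).
Step 3: locate the error. For a single error e at position i, S_ℓ = v_i·e·α_i^ℓ, so α_err = S_1/S_0.
  S_0^{−1} = 5^{−1} = 9 (mod 11), so α_err = 3·9 = 27 ≡ 5 = α_1. Error position i = 1.
  Consistency check: S_2/S_1 = 4·4 = 16 ≡ 5 = α_err ✓ (single-error assumption holds).
Step 4: error magnitude e = S_0/v_1 = S_0·∏_{j≠1}(α_1 − α_j) = 5·4 = 20 ≡ 9 (mod 11).
Step 5: correct position 1: c_1 = r_1 − e = 0 − 9 ≡ 2 (mod 11). Hence c = [2, 1, 6, 3, 4].
  Check: interpolating c through the α_i gives m(x) = 10 + 5·x (degree < 2) with m(α_i) = c_i for every i, so c is indeed a codeword.


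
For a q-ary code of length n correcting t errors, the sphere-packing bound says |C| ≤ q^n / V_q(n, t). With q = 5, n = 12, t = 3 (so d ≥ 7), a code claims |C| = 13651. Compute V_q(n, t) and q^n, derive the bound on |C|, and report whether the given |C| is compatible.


V_q(n, t) = 15185, q^n = 244140625, Hamming bound = 16077, |C| = 13651 ≤ bound (satisfied).

Step 1: Compute V_q(n, t) = Σ_{j=0}^3 C(n, j) (q−1)^j.
  j = 0: C(12,0)·(4)^0 = 1·1 = 1.
  j = 1: C(12,1)·(4)^1 = 12·4 = 48.
  j = 2: C(12,2)·(4)^2 = 66·16 = 1056.
  j = 3: C(12,3)·(4)^3 = 220·64 = 14080.
  V_q(n, t) = 1 + 48 + 1056 + 14080 = 15185.
Step 2: q^n = 5^12 = 244140625.
Step 3: Hamming bound ⌊q^n / V_q(n,t)⌋ = ⌊244140625/15185⌋ = 16077.
Step 4: Compare |C| = 13651 to 16077: satisfied.
The claimed |C| lies below the Hamming bound.


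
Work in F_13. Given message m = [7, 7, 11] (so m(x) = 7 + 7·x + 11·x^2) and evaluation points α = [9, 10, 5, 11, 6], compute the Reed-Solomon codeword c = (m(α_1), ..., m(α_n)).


c = [12, 7, 5, 11, 3]

Message polynomial: m(x) = 7 + 7·x + 11·x^2 (mod 13).
For each evaluation point α_i, compute m(α_i) mod 13:
  α_1 = 9: Horner steps 11 → 2 → 12, so m(9) = 12.
  α_2 = 10: Horner steps 11 → 0 → 7, so m(10) = 7.
  α_3 = 5: Horner steps 11 → 10 → 5, so m(5) = 5.
  α_4 = 11: Horner steps 11 → 11 → 11, so m(11) = 11.
  α_5 = 6: Horner steps 11 → 8 → 3, so m(6) = 3.
Codeword c = [12, 7, 5, 11, 3] ∈ F_13^5.


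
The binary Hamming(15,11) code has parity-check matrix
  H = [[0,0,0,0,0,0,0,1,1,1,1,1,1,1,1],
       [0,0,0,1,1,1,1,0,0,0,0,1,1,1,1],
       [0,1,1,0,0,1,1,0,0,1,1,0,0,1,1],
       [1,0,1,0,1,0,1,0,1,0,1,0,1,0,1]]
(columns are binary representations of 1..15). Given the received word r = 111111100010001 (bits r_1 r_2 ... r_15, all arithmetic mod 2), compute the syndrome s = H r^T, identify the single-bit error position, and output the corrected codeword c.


s = (0, 1, 0, 0)^T, error position = 4, corrected codeword c = 111011100010001

Compute s = H r^T mod 2 one row at a time:
  s_1 = 0 + 0 + 0 + 1 + 0 + 0 + 0 + 1 = 2 ≡ 0 (mod 2).
  s_2 = 1 + 1 + 1 + 1 + 0 + 0 + 0 + 1 = 5 ≡ 1 (mod 2).
  s_3 = 1 + 1 + 1 + 1 + 0 + 1 + 0 + 1 = 6 ≡ 0 (mod 2).
  s_4 = 1 + 1 + 1 + 1 + 0 + 1 + 0 + 1 = 6 ≡ 0 (mod 2).
s = (0, 1, 0, 0)^T — this equals column 4 of H (binary 0100), so error is at position 4.
Correct: flip bit 4 of r = 111111100010001 to get c = 111011100010001.


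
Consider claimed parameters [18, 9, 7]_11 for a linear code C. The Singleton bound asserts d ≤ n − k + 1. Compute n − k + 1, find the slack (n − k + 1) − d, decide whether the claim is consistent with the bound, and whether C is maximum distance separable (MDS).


Singleton RHS = n − k + 1 = 10, slack = 3, bound satisfied, not MDS.

Singleton bound: d ≤ n − k + 1.
Here n = 18, k = 9, so n − k + 1 = 10.
Given d = 7, check d ≤ 10: YES.
Slack = (n − k + 1) − d = 3.
The code is NOT MDS (slack = 3 > 0).
Description: the claimed parameters are [18, 9, 7]_11; such a code would be non-MDS.


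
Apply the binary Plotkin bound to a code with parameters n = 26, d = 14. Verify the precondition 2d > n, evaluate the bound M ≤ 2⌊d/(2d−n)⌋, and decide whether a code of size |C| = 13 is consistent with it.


Plotkin bound M ≤ 14; given |C| = 13 ≤ bound (satisfied).

Check applicability: 2d = 28, n = 26.
2d − n = 2 > 0, so Plotkin applies.
Compute d/(2d−n) = 14/2 ≈ 7.0000.
⌊d/(2d−n)⌋ = 7.
Plotkin bound: M ≤ 2·7 = 14.
Given |C| = 13, check: satisfied.
This |C| is below the Plotkin bound.


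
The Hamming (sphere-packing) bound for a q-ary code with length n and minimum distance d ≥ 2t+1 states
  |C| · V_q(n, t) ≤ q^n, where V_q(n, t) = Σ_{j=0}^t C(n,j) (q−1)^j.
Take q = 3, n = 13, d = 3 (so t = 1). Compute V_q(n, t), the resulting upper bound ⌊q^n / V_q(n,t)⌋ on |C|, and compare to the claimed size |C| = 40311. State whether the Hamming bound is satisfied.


V_q(n, t) = 27, q^n = 1594323, Hamming bound = 59049, |C| = 40311 ≤ bound (satisfied).

Step 1: Compute V_q(n, t) = Σ_{j=0}^1 C(n, j) (q−1)^j.
  j = 0: C(13,0)·(2)^0 = 1·1 = 1.
  j = 1: C(13,1)·(2)^1 = 13·2 = 26.
  V_q(n, t) = 1 + 26 = 27.
Step 2: q^n = 3^13 = 1594323.
Step 3: Hamming bound ⌊q^n / V_q(n,t)⌋ = ⌊1594323/27⌋ = 59049.
Step 4: Compare |C| = 40311 to 59049: satisfied.
The claimed |C| lies below the Hamming bound.


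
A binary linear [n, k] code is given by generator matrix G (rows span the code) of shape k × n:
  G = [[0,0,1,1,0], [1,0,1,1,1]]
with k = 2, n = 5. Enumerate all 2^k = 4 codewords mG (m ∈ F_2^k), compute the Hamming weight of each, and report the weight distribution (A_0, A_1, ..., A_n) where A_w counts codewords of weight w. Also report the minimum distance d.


Weight distribution: A_0 = 1, A_2 = 2, A_4 = 1. Minimum distance d = 2.

Enumerate all 2^2 = 4 messages m ∈ F_2^2.
For each, compute codeword c = mG in F_2^5, then tally its weight.
  m = 00 → c = 00000, weight = 0.
  m = 10 → c = 00110, weight = 2.
  m = 01 → c = 10111, weight = 4.
  m = 11 → c = 10001, weight = 2.
Tally weights:
  weight 0: 1 codewords.
  weight 2: 2 codewords.
  weight 4: 1 codewords.
Minimum distance d = smallest w > 0 with A_w > 0 = 2.
Sanity: Σ A_w = 4 = 2^2 = 4 ✓.


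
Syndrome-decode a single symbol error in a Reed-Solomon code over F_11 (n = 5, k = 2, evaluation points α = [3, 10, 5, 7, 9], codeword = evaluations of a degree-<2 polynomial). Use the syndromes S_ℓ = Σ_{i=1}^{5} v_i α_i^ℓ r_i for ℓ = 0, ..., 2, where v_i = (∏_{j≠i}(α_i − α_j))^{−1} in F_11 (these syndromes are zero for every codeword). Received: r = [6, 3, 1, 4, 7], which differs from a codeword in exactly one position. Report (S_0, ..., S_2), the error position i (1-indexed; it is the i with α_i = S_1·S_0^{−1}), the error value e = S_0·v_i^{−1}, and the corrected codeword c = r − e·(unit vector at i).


S = (5, 4, 1), error at position 1, error magnitude e = 8, c = [9, 3, 1, 4, 7].

Step 1: column multipliers v_i = (∏_{j≠i}(α_i − α_j))^{−1} mod 11.
  i = 1 (α = 3): (3−10)(3−5)(3−7)(3−9) = (−7)·(−2)·(−4)·(−6) = 336 ≡ 6, so v_1 = 6^{−1} = 2 (mod 11).
  i = 2 (α = 10): (10−3)(10−5)(10−7)(10−9) = 7·5·3·1 = 105 ≡ 6, so v_2 = 6^{−1} = 2 (mod 11).
  i = 3 (α = 5): (5−3)(5−10)(5−7)(5−9) = 2·(−5)·(−2)·(−4) = −80 ≡ 8, so v_3 = 8^{−1} = 7 (mod 11).
  i = 4 (α = 7): (7−3)(7−10)(7−5)(7−9) = 4·(−3)·2·(−2) = 48 ≡ 4, so v_4 = 4^{−1} = 3 (mod 11).
  i = 5 (α = 9): (9−3)(9−10)(9−5)(9−7) = 6·(−1)·4·2 = −48 ≡ 7, so v_5 = 7^{−1} = 8 (mod 11).
  v = [2, 2, 7, 3, 8].
Step 2: syndromes of r = [6, 3, 1, 4, 7] (all sums mod 11).
  S_0 = Σ v_i r_i = 2·6 + 2·3 + 7·1 + 3·4 + 8·7 = 93 ≡ 5.
  S_1 = Σ v_i α_i r_i = 2·3·6 + 2·10·3 + 7·5·1 + 3·7·4 + 8·9·7 = 719 ≡ 4.
  α_i^2 mod 11 = [9, 1, 3, 5, 4].
  S_2 = Σ v_i α_i^2 r_i = 2·9·6 + 2·1·3 + 7·3·1 + 3·5·4 + 8·4·7 = 419 ≡ 1.
  S = (5, 4, 1) ≠ 0, so r is not a codeword (an error is present).
Step 3: locate the error. For a single error e at position i, S_ℓ = v_i·e·α_i^ℓ, so α_err = S_1/S_0.
  S_0^{−1} = 5^{−1} = 9 (mod 11), so α_err = 4·9 = 36 ≡ 3 = α_1. Error position i = 1.
  Consistency check: S_2/S_1 = 1·3 = 3 ≡ 3 = α_err ✓ (single-error assumption holds).
Step 4: error magnitude e = S_0/v_1 = S_0·∏_{j≠1}(α_1 − α_j) = 5·6 = 30 ≡ 8 (mod 11).
Step 5: correct position 1: c_1 = r_1 − e = 6 − 8 ≡ 9 (mod 11). Hence c = [9, 3, 1, 4, 7].
  Check: interpolating c through the α_i gives m(x) = 10 + 7·x (degree < 2) with m(α_i) = c_i for every i, so c is indeed a codeword.
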